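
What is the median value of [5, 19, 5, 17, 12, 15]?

13.5

Step 1: Sort the data in ascending order: [5, 5, 12, 15, 17, 19]
Step 2: The number of values is n = 6.
Step 3: Since n is even, the median is the average of positions 3 and 4:
  Median = (12 + 15) / 2 = 13.5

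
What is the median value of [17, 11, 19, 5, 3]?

11

Step 1: Sort the data in ascending order: [3, 5, 11, 17, 19]
Step 2: The number of values is n = 5.
Step 3: Since n is odd, the median is the middle value at position 3: 11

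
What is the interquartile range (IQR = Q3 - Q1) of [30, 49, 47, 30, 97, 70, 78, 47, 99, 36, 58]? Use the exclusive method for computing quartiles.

42

Step 1: Sort the data: [30, 30, 36, 47, 47, 49, 58, 70, 78, 97, 99]
Step 2: n = 11
Step 3: Using the exclusive quartile method:
  Q1 = 36
  Q2 (median) = 49
  Q3 = 78
  IQR = Q3 - Q1 = 78 - 36 = 42
Step 4: IQR = 42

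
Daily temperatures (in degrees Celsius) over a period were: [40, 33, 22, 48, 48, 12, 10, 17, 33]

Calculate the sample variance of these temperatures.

214.6944

Step 1: Compute the mean: (40 + 33 + 22 + 48 + 48 + 12 + 10 + 17 + 33) / 9 = 29.2222
Step 2: Compute squared deviations from the mean:
  (40 - 29.2222)^2 = 116.1605
  (33 - 29.2222)^2 = 14.2716
  (22 - 29.2222)^2 = 52.1605
  (48 - 29.2222)^2 = 352.6049
  (48 - 29.2222)^2 = 352.6049
  (12 - 29.2222)^2 = 296.6049
  (10 - 29.2222)^2 = 369.4938
  (17 - 29.2222)^2 = 149.3827
  (33 - 29.2222)^2 = 14.2716
Step 3: Sum of squared deviations = 1717.5556
Step 4: Sample variance = 1717.5556 / 8 = 214.6944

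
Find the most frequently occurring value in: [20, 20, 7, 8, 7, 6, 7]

7

Step 1: Count the frequency of each value:
  6: appears 1 time(s)
  7: appears 3 time(s)
  8: appears 1 time(s)
  20: appears 2 time(s)
Step 2: The value 7 appears most frequently (3 times).
Step 3: Mode = 7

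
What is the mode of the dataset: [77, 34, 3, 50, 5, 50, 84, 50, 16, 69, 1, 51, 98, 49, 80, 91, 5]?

50

Step 1: Count the frequency of each value:
  1: appears 1 time(s)
  3: appears 1 time(s)
  5: appears 2 time(s)
  16: appears 1 time(s)
  34: appears 1 time(s)
  49: appears 1 time(s)
  50: appears 3 time(s)
  51: appears 1 time(s)
  69: appears 1 time(s)
  77: appears 1 time(s)
  80: appears 1 time(s)
  84: appears 1 time(s)
  91: appears 1 time(s)
  98: appears 1 time(s)
Step 2: The value 50 appears most frequently (3 times).
Step 3: Mode = 50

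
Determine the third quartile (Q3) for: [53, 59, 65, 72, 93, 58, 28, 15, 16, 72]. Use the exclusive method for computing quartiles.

72

Step 1: Sort the data: [15, 16, 28, 53, 58, 59, 65, 72, 72, 93]
Step 2: n = 10
Step 3: Using the exclusive quartile method:
  Q1 = 25
  Q2 (median) = 58.5
  Q3 = 72
  IQR = Q3 - Q1 = 72 - 25 = 47
Step 4: Q3 = 72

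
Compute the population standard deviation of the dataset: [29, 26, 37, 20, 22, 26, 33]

5.5255

Step 1: Compute the mean: 27.5714
Step 2: Sum of squared deviations from the mean: 213.7143
Step 3: Population variance = 213.7143 / 7 = 30.5306
Step 4: Standard deviation = sqrt(30.5306) = 5.5255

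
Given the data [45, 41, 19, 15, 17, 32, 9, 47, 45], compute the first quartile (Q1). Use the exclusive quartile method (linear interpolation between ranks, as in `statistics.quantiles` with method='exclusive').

16

Step 1: Sort the data: [9, 15, 17, 19, 32, 41, 45, 45, 47]
Step 2: n = 9
Step 3: Using the exclusive quartile method:
  Q1 = 16
  Q2 (median) = 32
  Q3 = 45
  IQR = Q3 - Q1 = 45 - 16 = 29
Step 4: Q1 = 16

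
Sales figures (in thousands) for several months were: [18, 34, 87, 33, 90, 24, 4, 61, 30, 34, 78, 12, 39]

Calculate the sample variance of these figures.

799.3077

Step 1: Compute the mean: (18 + 34 + 87 + 33 + 90 + 24 + 4 + 61 + 30 + 34 + 78 + 12 + 39) / 13 = 41.8462
Step 2: Compute squared deviations from the mean:
  (18 - 41.8462)^2 = 568.6391
  (34 - 41.8462)^2 = 61.5621
  (87 - 41.8462)^2 = 2038.8698
  (33 - 41.8462)^2 = 78.2544
  (90 - 41.8462)^2 = 2318.7929
  (24 - 41.8462)^2 = 318.4852
  (4 - 41.8462)^2 = 1432.3314
  (61 - 41.8462)^2 = 366.8698
  (30 - 41.8462)^2 = 140.3314
  (34 - 41.8462)^2 = 61.5621
  (78 - 41.8462)^2 = 1307.1006
  (12 - 41.8462)^2 = 890.7929
  (39 - 41.8462)^2 = 8.1006
Step 3: Sum of squared deviations = 9591.6923
Step 4: Sample variance = 9591.6923 / 12 = 799.3077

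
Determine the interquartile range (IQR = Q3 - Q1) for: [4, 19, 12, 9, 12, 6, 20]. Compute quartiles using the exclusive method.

13

Step 1: Sort the data: [4, 6, 9, 12, 12, 19, 20]
Step 2: n = 7
Step 3: Using the exclusive quartile method:
  Q1 = 6
  Q2 (median) = 12
  Q3 = 19
  IQR = Q3 - Q1 = 19 - 6 = 13
Step 4: IQR = 13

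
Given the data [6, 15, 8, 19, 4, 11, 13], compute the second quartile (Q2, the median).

11

Step 1: Sort the data: [4, 6, 8, 11, 13, 15, 19]
Step 2: n = 7
Step 3: Q2 is the median. Since n is odd, it is the middle value at position 4: 11
Step 4: Q2 = 11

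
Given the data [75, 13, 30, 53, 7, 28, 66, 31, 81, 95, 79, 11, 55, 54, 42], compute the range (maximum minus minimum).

88

Step 1: Identify the maximum value: max = 95
Step 2: Identify the minimum value: min = 7
Step 3: Range = max - min = 95 - 7 = 88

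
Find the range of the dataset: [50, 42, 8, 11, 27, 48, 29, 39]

42

Step 1: Identify the maximum value: max = 50
Step 2: Identify the minimum value: min = 8
Step 3: Range = max - min = 50 - 8 = 42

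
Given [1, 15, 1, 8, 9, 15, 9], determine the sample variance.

32.9048

Step 1: Compute the mean: (1 + 15 + 1 + 8 + 9 + 15 + 9) / 7 = 8.2857
Step 2: Compute squared deviations from the mean:
  (1 - 8.2857)^2 = 53.0816
  (15 - 8.2857)^2 = 45.0816
  (1 - 8.2857)^2 = 53.0816
  (8 - 8.2857)^2 = 0.0816
  (9 - 8.2857)^2 = 0.5102
  (15 - 8.2857)^2 = 45.0816
  (9 - 8.2857)^2 = 0.5102
Step 3: Sum of squared deviations = 197.4286
Step 4: Sample variance = 197.4286 / 6 = 32.9048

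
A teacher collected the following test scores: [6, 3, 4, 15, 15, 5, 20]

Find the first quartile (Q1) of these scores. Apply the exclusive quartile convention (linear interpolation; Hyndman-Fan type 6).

4

Step 1: Sort the data: [3, 4, 5, 6, 15, 15, 20]
Step 2: n = 7
Step 3: Using the exclusive quartile method:
  Q1 = 4
  Q2 (median) = 6
  Q3 = 15
  IQR = Q3 - Q1 = 15 - 4 = 11
Step 4: Q1 = 4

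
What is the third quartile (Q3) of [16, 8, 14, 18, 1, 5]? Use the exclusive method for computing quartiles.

16.5

Step 1: Sort the data: [1, 5, 8, 14, 16, 18]
Step 2: n = 6
Step 3: Using the exclusive quartile method:
  Q1 = 4
  Q2 (median) = 11
  Q3 = 16.5
  IQR = Q3 - Q1 = 16.5 - 4 = 12.5
Step 4: Q3 = 16.5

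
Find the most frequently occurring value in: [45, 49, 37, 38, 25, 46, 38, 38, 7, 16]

38

Step 1: Count the frequency of each value:
  7: appears 1 time(s)
  16: appears 1 time(s)
  25: appears 1 time(s)
  37: appears 1 time(s)
  38: appears 3 time(s)
  45: appears 1 time(s)
  46: appears 1 time(s)
  49: appears 1 time(s)
Step 2: The value 38 appears most frequently (3 times).
Step 3: Mode = 38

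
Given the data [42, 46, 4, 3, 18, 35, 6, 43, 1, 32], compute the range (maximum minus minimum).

45

Step 1: Identify the maximum value: max = 46
Step 2: Identify the minimum value: min = 1
Step 3: Range = max - min = 46 - 1 = 45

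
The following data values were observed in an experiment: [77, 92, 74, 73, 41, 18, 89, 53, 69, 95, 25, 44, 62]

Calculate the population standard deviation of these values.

23.867

Step 1: Compute the mean: 62.4615
Step 2: Sum of squared deviations from the mean: 7405.2308
Step 3: Population variance = 7405.2308 / 13 = 569.6331
Step 4: Standard deviation = sqrt(569.6331) = 23.867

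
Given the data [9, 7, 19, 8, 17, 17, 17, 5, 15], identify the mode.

17

Step 1: Count the frequency of each value:
  5: appears 1 time(s)
  7: appears 1 time(s)
  8: appears 1 time(s)
  9: appears 1 time(s)
  15: appears 1 time(s)
  17: appears 3 time(s)
  19: appears 1 time(s)
Step 2: The value 17 appears most frequently (3 times).
Step 3: Mode = 17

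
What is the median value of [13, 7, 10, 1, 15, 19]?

11.5

Step 1: Sort the data in ascending order: [1, 7, 10, 13, 15, 19]
Step 2: The number of values is n = 6.
Step 3: Since n is even, the median is the average of positions 3 and 4:
  Median = (10 + 13) / 2 = 11.5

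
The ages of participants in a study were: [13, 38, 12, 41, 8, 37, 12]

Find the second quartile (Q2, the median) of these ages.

13

Step 1: Sort the data: [8, 12, 12, 13, 37, 38, 41]
Step 2: n = 7
Step 3: Q2 is the median. Since n is odd, it is the middle value at position 4: 13
Step 4: Q2 = 13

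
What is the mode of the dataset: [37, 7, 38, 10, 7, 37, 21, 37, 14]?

37

Step 1: Count the frequency of each value:
  7: appears 2 time(s)
  10: appears 1 time(s)
  14: appears 1 time(s)
  21: appears 1 time(s)
  37: appears 3 time(s)
  38: appears 1 time(s)
Step 2: The value 37 appears most frequently (3 times).
Step 3: Mode = 37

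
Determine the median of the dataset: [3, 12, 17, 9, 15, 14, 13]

13

Step 1: Sort the data in ascending order: [3, 9, 12, 13, 14, 15, 17]
Step 2: The number of values is n = 7.
Step 3: Since n is odd, the median is the middle value at position 4: 13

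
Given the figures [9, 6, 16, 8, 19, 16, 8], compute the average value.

11.7143

Step 1: Sum all values: 9 + 6 + 16 + 8 + 19 + 16 + 8 = 82
Step 2: Count the number of values: n = 7
Step 3: Mean = sum / n = 82 / 7 = 11.7143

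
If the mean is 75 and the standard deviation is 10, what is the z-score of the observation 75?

0

Step 1: Recall the z-score formula: z = (x - mu) / sigma
Step 2: Substitute values: z = (75 - 75) / 10
Step 3: z = 0 / 10 = 0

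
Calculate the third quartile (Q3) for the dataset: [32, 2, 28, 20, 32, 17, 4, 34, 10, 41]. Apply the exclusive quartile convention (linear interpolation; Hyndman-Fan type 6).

32.5

Step 1: Sort the data: [2, 4, 10, 17, 20, 28, 32, 32, 34, 41]
Step 2: n = 10
Step 3: Using the exclusive quartile method:
  Q1 = 8.5
  Q2 (median) = 24
  Q3 = 32.5
  IQR = Q3 - Q1 = 32.5 - 8.5 = 24
Step 4: Q3 = 32.5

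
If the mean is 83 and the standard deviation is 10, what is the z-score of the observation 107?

2.4

Step 1: Recall the z-score formula: z = (x - mu) / sigma
Step 2: Substitute values: z = (107 - 83) / 10
Step 3: z = 24 / 10 = 2.4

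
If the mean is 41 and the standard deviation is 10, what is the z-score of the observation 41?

0

Step 1: Recall the z-score formula: z = (x - mu) / sigma
Step 2: Substitute values: z = (41 - 41) / 10
Step 3: z = 0 / 10 = 0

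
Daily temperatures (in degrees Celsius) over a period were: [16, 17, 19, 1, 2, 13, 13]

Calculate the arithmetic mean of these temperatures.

11.5714

Step 1: Sum all values: 16 + 17 + 19 + 1 + 2 + 13 + 13 = 81
Step 2: Count the number of values: n = 7
Step 3: Mean = sum / n = 81 / 7 = 11.5714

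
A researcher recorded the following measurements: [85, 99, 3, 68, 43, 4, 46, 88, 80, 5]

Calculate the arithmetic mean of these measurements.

52.1

Step 1: Sum all values: 85 + 99 + 3 + 68 + 43 + 4 + 46 + 88 + 80 + 5 = 521
Step 2: Count the number of values: n = 10
Step 3: Mean = sum / n = 521 / 10 = 52.1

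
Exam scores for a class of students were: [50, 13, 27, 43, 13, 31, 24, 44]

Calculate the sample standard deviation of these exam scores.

14.0706

Step 1: Compute the mean: 30.625
Step 2: Sum of squared deviations from the mean: 1385.875
Step 3: Sample variance = 1385.875 / 7 = 197.9821
Step 4: Standard deviation = sqrt(197.9821) = 14.0706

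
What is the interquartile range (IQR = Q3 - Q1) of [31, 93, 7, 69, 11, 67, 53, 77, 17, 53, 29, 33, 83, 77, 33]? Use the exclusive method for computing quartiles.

48

Step 1: Sort the data: [7, 11, 17, 29, 31, 33, 33, 53, 53, 67, 69, 77, 77, 83, 93]
Step 2: n = 15
Step 3: Using the exclusive quartile method:
  Q1 = 29
  Q2 (median) = 53
  Q3 = 77
  IQR = Q3 - Q1 = 77 - 29 = 48
Step 4: IQR = 48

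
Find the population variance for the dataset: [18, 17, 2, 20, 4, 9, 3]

51.6735

Step 1: Compute the mean: (18 + 17 + 2 + 20 + 4 + 9 + 3) / 7 = 10.4286
Step 2: Compute squared deviations from the mean:
  (18 - 10.4286)^2 = 57.3265
  (17 - 10.4286)^2 = 43.1837
  (2 - 10.4286)^2 = 71.0408
  (20 - 10.4286)^2 = 91.6122
  (4 - 10.4286)^2 = 41.3265
  (9 - 10.4286)^2 = 2.0408
  (3 - 10.4286)^2 = 55.1837
Step 3: Sum of squared deviations = 361.7143
Step 4: Population variance = 361.7143 / 7 = 51.6735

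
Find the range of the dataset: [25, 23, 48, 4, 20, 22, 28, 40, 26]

44

Step 1: Identify the maximum value: max = 48
Step 2: Identify the minimum value: min = 4
Step 3: Range = max - min = 48 - 4 = 44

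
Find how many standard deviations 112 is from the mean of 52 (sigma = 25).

2.4

Step 1: Recall the z-score formula: z = (x - mu) / sigma
Step 2: Substitute values: z = (112 - 52) / 25
Step 3: z = 60 / 25 = 2.4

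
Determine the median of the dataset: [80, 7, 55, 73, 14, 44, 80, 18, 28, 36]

40

Step 1: Sort the data in ascending order: [7, 14, 18, 28, 36, 44, 55, 73, 80, 80]
Step 2: The number of values is n = 10.
Step 3: Since n is even, the median is the average of positions 5 and 6:
  Median = (36 + 44) / 2 = 40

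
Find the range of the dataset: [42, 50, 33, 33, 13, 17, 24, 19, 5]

45

Step 1: Identify the maximum value: max = 50
Step 2: Identify the minimum value: min = 5
Step 3: Range = max - min = 50 - 5 = 45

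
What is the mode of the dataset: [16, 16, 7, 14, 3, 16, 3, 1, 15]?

16

Step 1: Count the frequency of each value:
  1: appears 1 time(s)
  3: appears 2 time(s)
  7: appears 1 time(s)
  14: appears 1 time(s)
  15: appears 1 time(s)
  16: appears 3 time(s)
Step 2: The value 16 appears most frequently (3 times).
Step 3: Mode = 16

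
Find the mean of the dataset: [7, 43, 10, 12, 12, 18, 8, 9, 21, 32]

17.2

Step 1: Sum all values: 7 + 43 + 10 + 12 + 12 + 18 + 8 + 9 + 21 + 32 = 172
Step 2: Count the number of values: n = 10
Step 3: Mean = sum / n = 172 / 10 = 17.2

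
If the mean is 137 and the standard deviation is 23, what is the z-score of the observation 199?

2.6957

Step 1: Recall the z-score formula: z = (x - mu) / sigma
Step 2: Substitute values: z = (199 - 137) / 23
Step 3: z = 62 / 23 = 2.6957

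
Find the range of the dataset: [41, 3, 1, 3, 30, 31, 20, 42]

41

Step 1: Identify the maximum value: max = 42
Step 2: Identify the minimum value: min = 1
Step 3: Range = max - min = 42 - 1 = 41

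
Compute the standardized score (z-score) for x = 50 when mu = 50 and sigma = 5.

0

Step 1: Recall the z-score formula: z = (x - mu) / sigma
Step 2: Substitute values: z = (50 - 50) / 5
Step 3: z = 0 / 5 = 0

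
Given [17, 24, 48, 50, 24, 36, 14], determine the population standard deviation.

13.3936

Step 1: Compute the mean: 30.4286
Step 2: Sum of squared deviations from the mean: 1255.7143
Step 3: Population variance = 1255.7143 / 7 = 179.3878
Step 4: Standard deviation = sqrt(179.3878) = 13.3936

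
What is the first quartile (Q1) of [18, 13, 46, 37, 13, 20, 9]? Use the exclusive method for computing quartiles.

13

Step 1: Sort the data: [9, 13, 13, 18, 20, 37, 46]
Step 2: n = 7
Step 3: Using the exclusive quartile method:
  Q1 = 13
  Q2 (median) = 18
  Q3 = 37
  IQR = Q3 - Q1 = 37 - 13 = 24
Step 4: Q1 = 13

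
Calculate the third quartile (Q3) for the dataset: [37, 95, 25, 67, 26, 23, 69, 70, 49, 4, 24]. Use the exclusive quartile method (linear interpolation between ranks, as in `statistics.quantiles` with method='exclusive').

69

Step 1: Sort the data: [4, 23, 24, 25, 26, 37, 49, 67, 69, 70, 95]
Step 2: n = 11
Step 3: Using the exclusive quartile method:
  Q1 = 24
  Q2 (median) = 37
  Q3 = 69
  IQR = Q3 - Q1 = 69 - 24 = 45
Step 4: Q3 = 69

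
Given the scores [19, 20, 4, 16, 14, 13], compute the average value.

14.3333

Step 1: Sum all values: 19 + 20 + 4 + 16 + 14 + 13 = 86
Step 2: Count the number of values: n = 6
Step 3: Mean = sum / n = 86 / 6 = 14.3333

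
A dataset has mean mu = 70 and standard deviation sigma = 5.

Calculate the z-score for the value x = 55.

-3

Step 1: Recall the z-score formula: z = (x - mu) / sigma
Step 2: Substitute values: z = (55 - 70) / 5
Step 3: z = -15 / 5 = -3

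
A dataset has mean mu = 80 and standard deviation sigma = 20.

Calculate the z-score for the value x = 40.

-2

Step 1: Recall the z-score formula: z = (x - mu) / sigma
Step 2: Substitute values: z = (40 - 80) / 20
Step 3: z = -40 / 20 = -2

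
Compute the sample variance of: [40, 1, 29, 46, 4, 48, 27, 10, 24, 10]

296.7667

Step 1: Compute the mean: (40 + 1 + 29 + 46 + 4 + 48 + 27 + 10 + 24 + 10) / 10 = 23.9
Step 2: Compute squared deviations from the mean:
  (40 - 23.9)^2 = 259.21
  (1 - 23.9)^2 = 524.41
  (29 - 23.9)^2 = 26.01
  (46 - 23.9)^2 = 488.41
  (4 - 23.9)^2 = 396.01
  (48 - 23.9)^2 = 580.81
  (27 - 23.9)^2 = 9.61
  (10 - 23.9)^2 = 193.21
  (24 - 23.9)^2 = 0.01
  (10 - 23.9)^2 = 193.21
Step 3: Sum of squared deviations = 2670.9
Step 4: Sample variance = 2670.9 / 9 = 296.7667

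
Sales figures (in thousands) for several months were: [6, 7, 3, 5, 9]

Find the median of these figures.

6

Step 1: Sort the data in ascending order: [3, 5, 6, 7, 9]
Step 2: The number of values is n = 5.
Step 3: Since n is odd, the median is the middle value at position 3: 6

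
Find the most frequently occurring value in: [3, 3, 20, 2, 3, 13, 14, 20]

3

Step 1: Count the frequency of each value:
  2: appears 1 time(s)
  3: appears 3 time(s)
  13: appears 1 time(s)
  14: appears 1 time(s)
  20: appears 2 time(s)
Step 2: The value 3 appears most frequently (3 times).
Step 3: Mode = 3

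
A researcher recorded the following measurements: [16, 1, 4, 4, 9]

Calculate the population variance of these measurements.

27.76

Step 1: Compute the mean: (16 + 1 + 4 + 4 + 9) / 5 = 6.8
Step 2: Compute squared deviations from the mean:
  (16 - 6.8)^2 = 84.64
  (1 - 6.8)^2 = 33.64
  (4 - 6.8)^2 = 7.84
  (4 - 6.8)^2 = 7.84
  (9 - 6.8)^2 = 4.84
Step 3: Sum of squared deviations = 138.8
Step 4: Population variance = 138.8 / 5 = 27.76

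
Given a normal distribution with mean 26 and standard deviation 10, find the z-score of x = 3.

-2.3

Step 1: Recall the z-score formula: z = (x - mu) / sigma
Step 2: Substitute values: z = (3 - 26) / 10
Step 3: z = -23 / 10 = -2.3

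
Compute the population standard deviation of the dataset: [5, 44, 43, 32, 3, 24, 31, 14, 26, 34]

13.6176

Step 1: Compute the mean: 25.6
Step 2: Sum of squared deviations from the mean: 1854.4
Step 3: Population variance = 1854.4 / 10 = 185.44
Step 4: Standard deviation = sqrt(185.44) = 13.6176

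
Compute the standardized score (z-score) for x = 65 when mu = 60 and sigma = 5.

1

Step 1: Recall the z-score formula: z = (x - mu) / sigma
Step 2: Substitute values: z = (65 - 60) / 5
Step 3: z = 5 / 5 = 1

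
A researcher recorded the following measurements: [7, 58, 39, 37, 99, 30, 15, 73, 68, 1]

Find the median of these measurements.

38

Step 1: Sort the data in ascending order: [1, 7, 15, 30, 37, 39, 58, 68, 73, 99]
Step 2: The number of values is n = 10.
Step 3: Since n is even, the median is the average of positions 5 and 6:
  Median = (37 + 39) / 2 = 38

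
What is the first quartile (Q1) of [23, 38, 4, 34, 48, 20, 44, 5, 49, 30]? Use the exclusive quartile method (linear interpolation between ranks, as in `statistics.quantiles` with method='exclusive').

16.25

Step 1: Sort the data: [4, 5, 20, 23, 30, 34, 38, 44, 48, 49]
Step 2: n = 10
Step 3: Using the exclusive quartile method:
  Q1 = 16.25
  Q2 (median) = 32
  Q3 = 45
  IQR = Q3 - Q1 = 45 - 16.25 = 28.75
Step 4: Q1 = 16.25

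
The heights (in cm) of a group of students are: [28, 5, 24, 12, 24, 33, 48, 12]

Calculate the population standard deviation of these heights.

12.8331

Step 1: Compute the mean: 23.25
Step 2: Sum of squared deviations from the mean: 1317.5
Step 3: Population variance = 1317.5 / 8 = 164.6875
Step 4: Standard deviation = sqrt(164.6875) = 12.8331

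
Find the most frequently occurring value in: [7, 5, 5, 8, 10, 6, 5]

5

Step 1: Count the frequency of each value:
  5: appears 3 time(s)
  6: appears 1 time(s)
  7: appears 1 time(s)
  8: appears 1 time(s)
  10: appears 1 time(s)
Step 2: The value 5 appears most frequently (3 times).
Step 3: Mode = 5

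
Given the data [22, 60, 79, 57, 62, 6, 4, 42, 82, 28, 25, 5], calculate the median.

35

Step 1: Sort the data in ascending order: [4, 5, 6, 22, 25, 28, 42, 57, 60, 62, 79, 82]
Step 2: The number of values is n = 12.
Step 3: Since n is even, the median is the average of positions 6 and 7:
  Median = (28 + 42) / 2 = 35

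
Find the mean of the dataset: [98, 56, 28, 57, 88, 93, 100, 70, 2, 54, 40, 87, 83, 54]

65

Step 1: Sum all values: 98 + 56 + 28 + 57 + 88 + 93 + 100 + 70 + 2 + 54 + 40 + 87 + 83 + 54 = 910
Step 2: Count the number of values: n = 14
Step 3: Mean = sum / n = 910 / 14 = 65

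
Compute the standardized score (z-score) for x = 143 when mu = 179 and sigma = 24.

-1.5

Step 1: Recall the z-score formula: z = (x - mu) / sigma
Step 2: Substitute values: z = (143 - 179) / 24
Step 3: z = -36 / 24 = -1.5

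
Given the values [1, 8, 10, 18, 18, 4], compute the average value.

9.8333

Step 1: Sum all values: 1 + 8 + 10 + 18 + 18 + 4 = 59
Step 2: Count the number of values: n = 6
Step 3: Mean = sum / n = 59 / 6 = 9.8333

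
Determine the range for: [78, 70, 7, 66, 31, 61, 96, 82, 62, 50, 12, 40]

89

Step 1: Identify the maximum value: max = 96
Step 2: Identify the minimum value: min = 7
Step 3: Range = max - min = 96 - 7 = 89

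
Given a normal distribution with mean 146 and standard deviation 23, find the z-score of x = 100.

-2

Step 1: Recall the z-score formula: z = (x - mu) / sigma
Step 2: Substitute values: z = (100 - 146) / 23
Step 3: z = -46 / 23 = -2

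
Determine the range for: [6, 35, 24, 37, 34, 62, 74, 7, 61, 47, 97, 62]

91

Step 1: Identify the maximum value: max = 97
Step 2: Identify the minimum value: min = 6
Step 3: Range = max - min = 97 - 6 = 91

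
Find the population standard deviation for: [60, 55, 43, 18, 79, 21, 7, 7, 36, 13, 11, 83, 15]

26.0757

Step 1: Compute the mean: 34.4615
Step 2: Sum of squared deviations from the mean: 8839.2308
Step 3: Population variance = 8839.2308 / 13 = 679.9408
Step 4: Standard deviation = sqrt(679.9408) = 26.0757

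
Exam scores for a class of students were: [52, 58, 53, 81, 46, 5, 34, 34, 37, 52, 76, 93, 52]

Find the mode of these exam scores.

52

Step 1: Count the frequency of each value:
  5: appears 1 time(s)
  34: appears 2 time(s)
  37: appears 1 time(s)
  46: appears 1 time(s)
  52: appears 3 time(s)
  53: appears 1 time(s)
  58: appears 1 time(s)
  76: appears 1 time(s)
  81: appears 1 time(s)
  93: appears 1 time(s)
Step 2: The value 52 appears most frequently (3 times).
Step 3: Mode = 52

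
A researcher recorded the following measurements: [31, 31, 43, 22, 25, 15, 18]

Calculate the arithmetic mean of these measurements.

26.4286

Step 1: Sum all values: 31 + 31 + 43 + 22 + 25 + 15 + 18 = 185
Step 2: Count the number of values: n = 7
Step 3: Mean = sum / n = 185 / 7 = 26.4286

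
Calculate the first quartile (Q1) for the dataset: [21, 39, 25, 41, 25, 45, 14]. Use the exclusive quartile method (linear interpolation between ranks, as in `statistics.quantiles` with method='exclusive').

21

Step 1: Sort the data: [14, 21, 25, 25, 39, 41, 45]
Step 2: n = 7
Step 3: Using the exclusive quartile method:
  Q1 = 21
  Q2 (median) = 25
  Q3 = 41
  IQR = Q3 - Q1 = 41 - 21 = 20
Step 4: Q1 = 21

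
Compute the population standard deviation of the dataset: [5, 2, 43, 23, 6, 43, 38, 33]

16.4654

Step 1: Compute the mean: 24.125
Step 2: Sum of squared deviations from the mean: 2168.875
Step 3: Population variance = 2168.875 / 8 = 271.1094
Step 4: Standard deviation = sqrt(271.1094) = 16.4654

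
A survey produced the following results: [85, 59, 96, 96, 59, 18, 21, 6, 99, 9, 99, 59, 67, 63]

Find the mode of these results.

59

Step 1: Count the frequency of each value:
  6: appears 1 time(s)
  9: appears 1 time(s)
  18: appears 1 time(s)
  21: appears 1 time(s)
  59: appears 3 time(s)
  63: appears 1 time(s)
  67: appears 1 time(s)
  85: appears 1 time(s)
  96: appears 2 time(s)
  99: appears 2 time(s)
Step 2: The value 59 appears most frequently (3 times).
Step 3: Mode = 59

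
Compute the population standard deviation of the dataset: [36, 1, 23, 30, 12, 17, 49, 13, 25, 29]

12.9325

Step 1: Compute the mean: 23.5
Step 2: Sum of squared deviations from the mean: 1672.5
Step 3: Population variance = 1672.5 / 10 = 167.25
Step 4: Standard deviation = sqrt(167.25) = 12.9325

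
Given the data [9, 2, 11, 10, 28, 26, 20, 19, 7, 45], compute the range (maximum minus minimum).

43

Step 1: Identify the maximum value: max = 45
Step 2: Identify the minimum value: min = 2
Step 3: Range = max - min = 45 - 2 = 43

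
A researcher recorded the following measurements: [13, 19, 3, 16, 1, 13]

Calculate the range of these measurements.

18

Step 1: Identify the maximum value: max = 19
Step 2: Identify the minimum value: min = 1
Step 3: Range = max - min = 19 - 1 = 18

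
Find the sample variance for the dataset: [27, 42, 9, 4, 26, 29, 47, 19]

217.9821

Step 1: Compute the mean: (27 + 42 + 9 + 4 + 26 + 29 + 47 + 19) / 8 = 25.375
Step 2: Compute squared deviations from the mean:
  (27 - 25.375)^2 = 2.6406
  (42 - 25.375)^2 = 276.3906
  (9 - 25.375)^2 = 268.1406
  (4 - 25.375)^2 = 456.8906
  (26 - 25.375)^2 = 0.3906
  (29 - 25.375)^2 = 13.1406
  (47 - 25.375)^2 = 467.6406
  (19 - 25.375)^2 = 40.6406
Step 3: Sum of squared deviations = 1525.875
Step 4: Sample variance = 1525.875 / 7 = 217.9821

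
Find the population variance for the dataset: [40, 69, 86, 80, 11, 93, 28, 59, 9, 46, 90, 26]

862.5764

Step 1: Compute the mean: (40 + 69 + 86 + 80 + 11 + 93 + 28 + 59 + 9 + 46 + 90 + 26) / 12 = 53.0833
Step 2: Compute squared deviations from the mean:
  (40 - 53.0833)^2 = 171.1736
  (69 - 53.0833)^2 = 253.3403
  (86 - 53.0833)^2 = 1083.5069
  (80 - 53.0833)^2 = 724.5069
  (11 - 53.0833)^2 = 1771.0069
  (93 - 53.0833)^2 = 1593.3403
  (28 - 53.0833)^2 = 629.1736
  (59 - 53.0833)^2 = 35.0069
  (9 - 53.0833)^2 = 1943.3403
  (46 - 53.0833)^2 = 50.1736
  (90 - 53.0833)^2 = 1362.8403
  (26 - 53.0833)^2 = 733.5069
Step 3: Sum of squared deviations = 10350.9167
Step 4: Population variance = 10350.9167 / 12 = 862.5764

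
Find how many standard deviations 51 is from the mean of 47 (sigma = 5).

0.8

Step 1: Recall the z-score formula: z = (x - mu) / sigma
Step 2: Substitute values: z = (51 - 47) / 5
Step 3: z = 4 / 5 = 0.8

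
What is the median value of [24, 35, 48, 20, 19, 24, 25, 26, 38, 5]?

24.5

Step 1: Sort the data in ascending order: [5, 19, 20, 24, 24, 25, 26, 35, 38, 48]
Step 2: The number of values is n = 10.
Step 3: Since n is even, the median is the average of positions 5 and 6:
  Median = (24 + 25) / 2 = 24.5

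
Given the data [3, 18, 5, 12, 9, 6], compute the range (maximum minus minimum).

15

Step 1: Identify the maximum value: max = 18
Step 2: Identify the minimum value: min = 3
Step 3: Range = max - min = 18 - 3 = 15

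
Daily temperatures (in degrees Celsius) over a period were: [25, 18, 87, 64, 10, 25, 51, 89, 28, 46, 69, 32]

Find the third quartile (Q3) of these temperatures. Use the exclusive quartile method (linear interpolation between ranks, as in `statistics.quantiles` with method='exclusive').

67.75

Step 1: Sort the data: [10, 18, 25, 25, 28, 32, 46, 51, 64, 69, 87, 89]
Step 2: n = 12
Step 3: Using the exclusive quartile method:
  Q1 = 25
  Q2 (median) = 39
  Q3 = 67.75
  IQR = Q3 - Q1 = 67.75 - 25 = 42.75
Step 4: Q3 = 67.75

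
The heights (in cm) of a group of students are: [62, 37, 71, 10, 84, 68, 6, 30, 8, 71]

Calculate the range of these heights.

78

Step 1: Identify the maximum value: max = 84
Step 2: Identify the minimum value: min = 6
Step 3: Range = max - min = 84 - 6 = 78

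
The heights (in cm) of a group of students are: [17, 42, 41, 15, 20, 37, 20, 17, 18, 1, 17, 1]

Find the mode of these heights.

17

Step 1: Count the frequency of each value:
  1: appears 2 time(s)
  15: appears 1 time(s)
  17: appears 3 time(s)
  18: appears 1 time(s)
  20: appears 2 time(s)
  37: appears 1 time(s)
  41: appears 1 time(s)
  42: appears 1 time(s)
Step 2: The value 17 appears most frequently (3 times).
Step 3: Mode = 17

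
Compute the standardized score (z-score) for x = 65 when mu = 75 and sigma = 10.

-1

Step 1: Recall the z-score formula: z = (x - mu) / sigma
Step 2: Substitute values: z = (65 - 75) / 10
Step 3: z = -10 / 10 = -1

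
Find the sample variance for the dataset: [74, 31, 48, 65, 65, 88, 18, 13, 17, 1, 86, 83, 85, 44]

949.2967

Step 1: Compute the mean: (74 + 31 + 48 + 65 + 65 + 88 + 18 + 13 + 17 + 1 + 86 + 83 + 85 + 44) / 14 = 51.2857
Step 2: Compute squared deviations from the mean:
  (74 - 51.2857)^2 = 515.9388
  (31 - 51.2857)^2 = 411.5102
  (48 - 51.2857)^2 = 10.7959
  (65 - 51.2857)^2 = 188.0816
  (65 - 51.2857)^2 = 188.0816
  (88 - 51.2857)^2 = 1347.9388
  (18 - 51.2857)^2 = 1107.9388
  (13 - 51.2857)^2 = 1465.7959
  (17 - 51.2857)^2 = 1175.5102
  (1 - 51.2857)^2 = 2528.6531
  (86 - 51.2857)^2 = 1205.0816
  (83 - 51.2857)^2 = 1005.7959
  (85 - 51.2857)^2 = 1136.6531
  (44 - 51.2857)^2 = 53.0816
Step 3: Sum of squared deviations = 12340.8571
Step 4: Sample variance = 12340.8571 / 13 = 949.2967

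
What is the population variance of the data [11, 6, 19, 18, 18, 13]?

21.8056

Step 1: Compute the mean: (11 + 6 + 19 + 18 + 18 + 13) / 6 = 14.1667
Step 2: Compute squared deviations from the mean:
  (11 - 14.1667)^2 = 10.0278
  (6 - 14.1667)^2 = 66.6944
  (19 - 14.1667)^2 = 23.3611
  (18 - 14.1667)^2 = 14.6944
  (18 - 14.1667)^2 = 14.6944
  (13 - 14.1667)^2 = 1.3611
Step 3: Sum of squared deviations = 130.8333
Step 4: Population variance = 130.8333 / 6 = 21.8056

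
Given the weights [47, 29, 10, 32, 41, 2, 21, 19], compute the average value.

25.125

Step 1: Sum all values: 47 + 29 + 10 + 32 + 41 + 2 + 21 + 19 = 201
Step 2: Count the number of values: n = 8
Step 3: Mean = sum / n = 201 / 8 = 25.125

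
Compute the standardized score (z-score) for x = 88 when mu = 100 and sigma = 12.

-1

Step 1: Recall the z-score formula: z = (x - mu) / sigma
Step 2: Substitute values: z = (88 - 100) / 12
Step 3: z = -12 / 12 = -1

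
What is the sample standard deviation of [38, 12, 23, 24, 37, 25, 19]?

9.3248

Step 1: Compute the mean: 25.4286
Step 2: Sum of squared deviations from the mean: 521.7143
Step 3: Sample variance = 521.7143 / 6 = 86.9524
Step 4: Standard deviation = sqrt(86.9524) = 9.3248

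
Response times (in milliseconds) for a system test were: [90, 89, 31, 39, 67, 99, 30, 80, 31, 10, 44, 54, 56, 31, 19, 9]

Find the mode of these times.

31

Step 1: Count the frequency of each value:
  9: appears 1 time(s)
  10: appears 1 time(s)
  19: appears 1 time(s)
  30: appears 1 time(s)
  31: appears 3 time(s)
  39: appears 1 time(s)
  44: appears 1 time(s)
  54: appears 1 time(s)
  56: appears 1 time(s)
  67: appears 1 time(s)
  80: appears 1 time(s)
  89: appears 1 time(s)
  90: appears 1 time(s)
  99: appears 1 time(s)
Step 2: The value 31 appears most frequently (3 times).
Step 3: Mode = 31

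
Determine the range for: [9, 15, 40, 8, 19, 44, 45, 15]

37

Step 1: Identify the maximum value: max = 45
Step 2: Identify the minimum value: min = 8
Step 3: Range = max - min = 45 - 8 = 37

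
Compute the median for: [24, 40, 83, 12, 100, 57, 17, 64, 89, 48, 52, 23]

50

Step 1: Sort the data in ascending order: [12, 17, 23, 24, 40, 48, 52, 57, 64, 83, 89, 100]
Step 2: The number of values is n = 12.
Step 3: Since n is even, the median is the average of positions 6 and 7:
  Median = (48 + 52) / 2 = 50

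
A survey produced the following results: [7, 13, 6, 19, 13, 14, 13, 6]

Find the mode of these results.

13

Step 1: Count the frequency of each value:
  6: appears 2 time(s)
  7: appears 1 time(s)
  13: appears 3 time(s)
  14: appears 1 time(s)
  19: appears 1 time(s)
Step 2: The value 13 appears most frequently (3 times).
Step 3: Mode = 13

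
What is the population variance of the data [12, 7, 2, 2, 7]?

14

Step 1: Compute the mean: (12 + 7 + 2 + 2 + 7) / 5 = 6
Step 2: Compute squared deviations from the mean:
  (12 - 6)^2 = 36
  (7 - 6)^2 = 1
  (2 - 6)^2 = 16
  (2 - 6)^2 = 16
  (7 - 6)^2 = 1
Step 3: Sum of squared deviations = 70
Step 4: Population variance = 70 / 5 = 14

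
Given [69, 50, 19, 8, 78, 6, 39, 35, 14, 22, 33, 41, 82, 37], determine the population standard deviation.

23.6083

Step 1: Compute the mean: 38.0714
Step 2: Sum of squared deviations from the mean: 7802.9286
Step 3: Population variance = 7802.9286 / 14 = 557.352
Step 4: Standard deviation = sqrt(557.352) = 23.6083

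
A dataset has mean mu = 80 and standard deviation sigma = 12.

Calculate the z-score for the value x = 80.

0

Step 1: Recall the z-score formula: z = (x - mu) / sigma
Step 2: Substitute values: z = (80 - 80) / 12
Step 3: z = 0 / 12 = 0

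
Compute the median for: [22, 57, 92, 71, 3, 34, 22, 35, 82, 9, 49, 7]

34.5

Step 1: Sort the data in ascending order: [3, 7, 9, 22, 22, 34, 35, 49, 57, 71, 82, 92]
Step 2: The number of values is n = 12.
Step 3: Since n is even, the median is the average of positions 6 and 7:
  Median = (34 + 35) / 2 = 34.5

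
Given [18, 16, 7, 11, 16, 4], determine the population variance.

26.3333

Step 1: Compute the mean: (18 + 16 + 7 + 11 + 16 + 4) / 6 = 12
Step 2: Compute squared deviations from the mean:
  (18 - 12)^2 = 36
  (16 - 12)^2 = 16
  (7 - 12)^2 = 25
  (11 - 12)^2 = 1
  (16 - 12)^2 = 16
  (4 - 12)^2 = 64
Step 3: Sum of squared deviations = 158
Step 4: Population variance = 158 / 6 = 26.3333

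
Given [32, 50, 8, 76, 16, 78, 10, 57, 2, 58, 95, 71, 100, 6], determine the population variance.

1107.352

Step 1: Compute the mean: (32 + 50 + 8 + 76 + 16 + 78 + 10 + 57 + 2 + 58 + 95 + 71 + 100 + 6) / 14 = 47.0714
Step 2: Compute squared deviations from the mean:
  (32 - 47.0714)^2 = 227.148
  (50 - 47.0714)^2 = 8.5765
  (8 - 47.0714)^2 = 1526.5765
  (76 - 47.0714)^2 = 836.8622
  (16 - 47.0714)^2 = 965.4337
  (78 - 47.0714)^2 = 956.5765
  (10 - 47.0714)^2 = 1374.2908
  (57 - 47.0714)^2 = 98.5765
  (2 - 47.0714)^2 = 2031.4337
  (58 - 47.0714)^2 = 119.4337
  (95 - 47.0714)^2 = 2297.148
  (71 - 47.0714)^2 = 572.5765
  (100 - 47.0714)^2 = 2801.4337
  (6 - 47.0714)^2 = 1686.8622
Step 3: Sum of squared deviations = 15502.9286
Step 4: Population variance = 15502.9286 / 14 = 1107.352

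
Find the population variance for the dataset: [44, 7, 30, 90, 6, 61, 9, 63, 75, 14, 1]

915.3223

Step 1: Compute the mean: (44 + 7 + 30 + 90 + 6 + 61 + 9 + 63 + 75 + 14 + 1) / 11 = 36.3636
Step 2: Compute squared deviations from the mean:
  (44 - 36.3636)^2 = 58.314
  (7 - 36.3636)^2 = 862.2231
  (30 - 36.3636)^2 = 40.4959
  (90 - 36.3636)^2 = 2876.8595
  (6 - 36.3636)^2 = 921.9504
  (61 - 36.3636)^2 = 606.9504
  (9 - 36.3636)^2 = 748.7686
  (63 - 36.3636)^2 = 709.4959
  (75 - 36.3636)^2 = 1492.7686
  (14 - 36.3636)^2 = 500.1322
  (1 - 36.3636)^2 = 1250.5868
Step 3: Sum of squared deviations = 10068.5455
Step 4: Population variance = 10068.5455 / 11 = 915.3223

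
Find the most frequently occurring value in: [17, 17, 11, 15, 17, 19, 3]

17

Step 1: Count the frequency of each value:
  3: appears 1 time(s)
  11: appears 1 time(s)
  15: appears 1 time(s)
  17: appears 3 time(s)
  19: appears 1 time(s)
Step 2: The value 17 appears most frequently (3 times).
Step 3: Mode = 17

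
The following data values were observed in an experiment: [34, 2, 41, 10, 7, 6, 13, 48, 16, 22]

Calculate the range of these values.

46

Step 1: Identify the maximum value: max = 48
Step 2: Identify the minimum value: min = 2
Step 3: Range = max - min = 48 - 2 = 46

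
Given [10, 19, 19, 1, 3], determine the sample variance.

72.8

Step 1: Compute the mean: (10 + 19 + 19 + 1 + 3) / 5 = 10.4
Step 2: Compute squared deviations from the mean:
  (10 - 10.4)^2 = 0.16
  (19 - 10.4)^2 = 73.96
  (19 - 10.4)^2 = 73.96
  (1 - 10.4)^2 = 88.36
  (3 - 10.4)^2 = 54.76
Step 3: Sum of squared deviations = 291.2
Step 4: Sample variance = 291.2 / 4 = 72.8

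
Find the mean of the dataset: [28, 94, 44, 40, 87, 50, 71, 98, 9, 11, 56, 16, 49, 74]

51.9286

Step 1: Sum all values: 28 + 94 + 44 + 40 + 87 + 50 + 71 + 98 + 9 + 11 + 56 + 16 + 49 + 74 = 727
Step 2: Count the number of values: n = 14
Step 3: Mean = sum / n = 727 / 14 = 51.9286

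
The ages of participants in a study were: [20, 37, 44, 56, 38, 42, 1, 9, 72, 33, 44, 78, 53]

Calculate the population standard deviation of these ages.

21.248

Step 1: Compute the mean: 40.5385
Step 2: Sum of squared deviations from the mean: 5869.2308
Step 3: Population variance = 5869.2308 / 13 = 451.4793
Step 4: Standard deviation = sqrt(451.4793) = 21.248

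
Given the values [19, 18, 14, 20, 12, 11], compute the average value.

15.6667

Step 1: Sum all values: 19 + 18 + 14 + 20 + 12 + 11 = 94
Step 2: Count the number of values: n = 6
Step 3: Mean = sum / n = 94 / 6 = 15.6667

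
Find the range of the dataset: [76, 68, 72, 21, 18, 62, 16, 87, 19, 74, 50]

71

Step 1: Identify the maximum value: max = 87
Step 2: Identify the minimum value: min = 16
Step 3: Range = max - min = 87 - 16 = 71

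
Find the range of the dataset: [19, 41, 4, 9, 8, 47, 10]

43

Step 1: Identify the maximum value: max = 47
Step 2: Identify the minimum value: min = 4
Step 3: Range = max - min = 47 - 4 = 43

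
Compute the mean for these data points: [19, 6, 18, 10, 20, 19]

15.3333

Step 1: Sum all values: 19 + 6 + 18 + 10 + 20 + 19 = 92
Step 2: Count the number of values: n = 6
Step 3: Mean = sum / n = 92 / 6 = 15.3333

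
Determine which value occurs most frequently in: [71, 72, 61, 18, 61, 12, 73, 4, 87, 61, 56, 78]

61

Step 1: Count the frequency of each value:
  4: appears 1 time(s)
  12: appears 1 time(s)
  18: appears 1 time(s)
  56: appears 1 time(s)
  61: appears 3 time(s)
  71: appears 1 time(s)
  72: appears 1 time(s)
  73: appears 1 time(s)
  78: appears 1 time(s)
  87: appears 1 time(s)
Step 2: The value 61 appears most frequently (3 times).
Step 3: Mode = 61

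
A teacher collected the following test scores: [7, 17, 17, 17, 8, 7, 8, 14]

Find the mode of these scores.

17

Step 1: Count the frequency of each value:
  7: appears 2 time(s)
  8: appears 2 time(s)
  14: appears 1 time(s)
  17: appears 3 time(s)
Step 2: The value 17 appears most frequently (3 times).
Step 3: Mode = 17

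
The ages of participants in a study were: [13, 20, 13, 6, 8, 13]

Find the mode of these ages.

13

Step 1: Count the frequency of each value:
  6: appears 1 time(s)
  8: appears 1 time(s)
  13: appears 3 time(s)
  20: appears 1 time(s)
Step 2: The value 13 appears most frequently (3 times).
Step 3: Mode = 13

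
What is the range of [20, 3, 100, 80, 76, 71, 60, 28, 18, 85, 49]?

97

Step 1: Identify the maximum value: max = 100
Step 2: Identify the minimum value: min = 3
Step 3: Range = max - min = 100 - 3 = 97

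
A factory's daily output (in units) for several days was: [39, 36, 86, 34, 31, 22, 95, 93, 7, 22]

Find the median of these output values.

35

Step 1: Sort the data in ascending order: [7, 22, 22, 31, 34, 36, 39, 86, 93, 95]
Step 2: The number of values is n = 10.
Step 3: Since n is even, the median is the average of positions 5 and 6:
  Median = (34 + 36) / 2 = 35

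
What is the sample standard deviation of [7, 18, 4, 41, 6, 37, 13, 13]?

14.1314

Step 1: Compute the mean: 17.375
Step 2: Sum of squared deviations from the mean: 1397.875
Step 3: Sample variance = 1397.875 / 7 = 199.6964
Step 4: Standard deviation = sqrt(199.6964) = 14.1314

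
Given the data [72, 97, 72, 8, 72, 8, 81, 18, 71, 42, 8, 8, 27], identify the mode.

8

Step 1: Count the frequency of each value:
  8: appears 4 time(s)
  18: appears 1 time(s)
  27: appears 1 time(s)
  42: appears 1 time(s)
  71: appears 1 time(s)
  72: appears 3 time(s)
  81: appears 1 time(s)
  97: appears 1 time(s)
Step 2: The value 8 appears most frequently (4 times).
Step 3: Mode = 8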